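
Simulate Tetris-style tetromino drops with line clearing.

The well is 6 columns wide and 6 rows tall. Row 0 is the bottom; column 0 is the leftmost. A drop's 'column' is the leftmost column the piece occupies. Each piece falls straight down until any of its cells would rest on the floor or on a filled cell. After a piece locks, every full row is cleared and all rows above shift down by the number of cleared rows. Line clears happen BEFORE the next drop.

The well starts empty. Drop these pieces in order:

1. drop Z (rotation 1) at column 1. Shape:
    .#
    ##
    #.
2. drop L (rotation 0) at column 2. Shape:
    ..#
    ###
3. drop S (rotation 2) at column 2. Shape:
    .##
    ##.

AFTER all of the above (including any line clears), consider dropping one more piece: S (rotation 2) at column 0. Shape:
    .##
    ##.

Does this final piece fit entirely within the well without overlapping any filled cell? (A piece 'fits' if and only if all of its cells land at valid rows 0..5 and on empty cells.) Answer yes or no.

Drop 1: Z rot1 at col 1 lands with bottom-row=0; cleared 0 line(s) (total 0); column heights now [0 2 3 0 0 0], max=3
Drop 2: L rot0 at col 2 lands with bottom-row=3; cleared 0 line(s) (total 0); column heights now [0 2 4 4 5 0], max=5
Drop 3: S rot2 at col 2 lands with bottom-row=4; cleared 0 line(s) (total 0); column heights now [0 2 5 6 6 0], max=6
Test piece S rot2 at col 0 (width 3): heights before test = [0 2 5 6 6 0]; fits = True

Answer: yes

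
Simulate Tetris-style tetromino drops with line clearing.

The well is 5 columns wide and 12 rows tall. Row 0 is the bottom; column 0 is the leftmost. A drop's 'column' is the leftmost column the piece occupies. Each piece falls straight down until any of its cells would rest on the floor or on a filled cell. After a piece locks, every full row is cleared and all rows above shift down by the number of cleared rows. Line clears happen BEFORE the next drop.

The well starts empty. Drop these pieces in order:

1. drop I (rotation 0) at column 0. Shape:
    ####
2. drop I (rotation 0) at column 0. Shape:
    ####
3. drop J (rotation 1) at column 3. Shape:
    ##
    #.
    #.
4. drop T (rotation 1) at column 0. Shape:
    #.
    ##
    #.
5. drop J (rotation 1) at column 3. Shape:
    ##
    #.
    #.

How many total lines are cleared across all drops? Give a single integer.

Drop 1: I rot0 at col 0 lands with bottom-row=0; cleared 0 line(s) (total 0); column heights now [1 1 1 1 0], max=1
Drop 2: I rot0 at col 0 lands with bottom-row=1; cleared 0 line(s) (total 0); column heights now [2 2 2 2 0], max=2
Drop 3: J rot1 at col 3 lands with bottom-row=2; cleared 0 line(s) (total 0); column heights now [2 2 2 5 5], max=5
Drop 4: T rot1 at col 0 lands with bottom-row=2; cleared 0 line(s) (total 0); column heights now [5 4 2 5 5], max=5
Drop 5: J rot1 at col 3 lands with bottom-row=5; cleared 0 line(s) (total 0); column heights now [5 4 2 8 8], max=8

Answer: 0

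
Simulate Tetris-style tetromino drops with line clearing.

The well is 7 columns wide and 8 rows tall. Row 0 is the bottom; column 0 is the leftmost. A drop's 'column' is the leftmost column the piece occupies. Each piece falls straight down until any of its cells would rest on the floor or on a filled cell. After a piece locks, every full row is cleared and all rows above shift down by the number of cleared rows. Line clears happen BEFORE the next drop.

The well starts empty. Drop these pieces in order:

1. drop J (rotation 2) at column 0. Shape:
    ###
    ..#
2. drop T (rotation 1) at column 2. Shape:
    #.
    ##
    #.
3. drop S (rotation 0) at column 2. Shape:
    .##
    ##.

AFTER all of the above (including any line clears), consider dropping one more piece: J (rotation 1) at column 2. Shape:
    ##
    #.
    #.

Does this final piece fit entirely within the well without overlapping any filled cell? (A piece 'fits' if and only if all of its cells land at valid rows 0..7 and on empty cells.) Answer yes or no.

Drop 1: J rot2 at col 0 lands with bottom-row=0; cleared 0 line(s) (total 0); column heights now [2 2 2 0 0 0 0], max=2
Drop 2: T rot1 at col 2 lands with bottom-row=2; cleared 0 line(s) (total 0); column heights now [2 2 5 4 0 0 0], max=5
Drop 3: S rot0 at col 2 lands with bottom-row=5; cleared 0 line(s) (total 0); column heights now [2 2 6 7 7 0 0], max=7
Test piece J rot1 at col 2 (width 2): heights before test = [2 2 6 7 7 0 0]; fits = False

Answer: no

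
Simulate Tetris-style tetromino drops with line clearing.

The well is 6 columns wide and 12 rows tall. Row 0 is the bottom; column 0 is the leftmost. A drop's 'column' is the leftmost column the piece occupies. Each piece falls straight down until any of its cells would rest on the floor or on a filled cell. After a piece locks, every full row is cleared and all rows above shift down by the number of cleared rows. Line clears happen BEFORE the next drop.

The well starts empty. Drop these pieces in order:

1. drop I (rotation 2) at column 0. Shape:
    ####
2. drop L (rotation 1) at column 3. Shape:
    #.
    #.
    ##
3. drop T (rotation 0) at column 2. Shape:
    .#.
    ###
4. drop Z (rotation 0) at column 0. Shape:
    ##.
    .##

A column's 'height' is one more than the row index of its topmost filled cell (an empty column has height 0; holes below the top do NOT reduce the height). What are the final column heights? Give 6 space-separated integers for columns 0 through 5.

Drop 1: I rot2 at col 0 lands with bottom-row=0; cleared 0 line(s) (total 0); column heights now [1 1 1 1 0 0], max=1
Drop 2: L rot1 at col 3 lands with bottom-row=1; cleared 0 line(s) (total 0); column heights now [1 1 1 4 2 0], max=4
Drop 3: T rot0 at col 2 lands with bottom-row=4; cleared 0 line(s) (total 0); column heights now [1 1 5 6 5 0], max=6
Drop 4: Z rot0 at col 0 lands with bottom-row=5; cleared 0 line(s) (total 0); column heights now [7 7 6 6 5 0], max=7

Answer: 7 7 6 6 5 0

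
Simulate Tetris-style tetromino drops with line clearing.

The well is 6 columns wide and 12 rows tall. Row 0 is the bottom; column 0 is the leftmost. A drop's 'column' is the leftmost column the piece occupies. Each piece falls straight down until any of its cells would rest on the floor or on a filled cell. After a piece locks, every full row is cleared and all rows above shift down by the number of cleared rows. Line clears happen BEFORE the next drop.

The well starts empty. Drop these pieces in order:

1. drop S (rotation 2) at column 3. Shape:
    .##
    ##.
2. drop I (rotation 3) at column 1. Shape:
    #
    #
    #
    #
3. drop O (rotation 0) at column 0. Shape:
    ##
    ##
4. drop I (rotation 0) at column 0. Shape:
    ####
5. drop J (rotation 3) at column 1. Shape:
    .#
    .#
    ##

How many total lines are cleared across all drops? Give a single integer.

Answer: 0

Derivation:
Drop 1: S rot2 at col 3 lands with bottom-row=0; cleared 0 line(s) (total 0); column heights now [0 0 0 1 2 2], max=2
Drop 2: I rot3 at col 1 lands with bottom-row=0; cleared 0 line(s) (total 0); column heights now [0 4 0 1 2 2], max=4
Drop 3: O rot0 at col 0 lands with bottom-row=4; cleared 0 line(s) (total 0); column heights now [6 6 0 1 2 2], max=6
Drop 4: I rot0 at col 0 lands with bottom-row=6; cleared 0 line(s) (total 0); column heights now [7 7 7 7 2 2], max=7
Drop 5: J rot3 at col 1 lands with bottom-row=7; cleared 0 line(s) (total 0); column heights now [7 8 10 7 2 2], max=10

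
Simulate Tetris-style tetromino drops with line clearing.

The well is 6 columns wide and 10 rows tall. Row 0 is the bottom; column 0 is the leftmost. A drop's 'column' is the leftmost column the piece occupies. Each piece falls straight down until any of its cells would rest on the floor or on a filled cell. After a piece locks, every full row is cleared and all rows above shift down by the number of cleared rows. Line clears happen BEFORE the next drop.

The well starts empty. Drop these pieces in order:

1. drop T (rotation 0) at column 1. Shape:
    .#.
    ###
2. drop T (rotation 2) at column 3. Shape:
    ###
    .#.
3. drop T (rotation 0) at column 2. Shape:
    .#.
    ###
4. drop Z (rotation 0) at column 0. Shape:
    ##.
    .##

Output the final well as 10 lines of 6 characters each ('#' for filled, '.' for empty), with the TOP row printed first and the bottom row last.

Drop 1: T rot0 at col 1 lands with bottom-row=0; cleared 0 line(s) (total 0); column heights now [0 1 2 1 0 0], max=2
Drop 2: T rot2 at col 3 lands with bottom-row=0; cleared 0 line(s) (total 0); column heights now [0 1 2 2 2 2], max=2
Drop 3: T rot0 at col 2 lands with bottom-row=2; cleared 0 line(s) (total 0); column heights now [0 1 3 4 3 2], max=4
Drop 4: Z rot0 at col 0 lands with bottom-row=3; cleared 0 line(s) (total 0); column heights now [5 5 4 4 3 2], max=5

Answer: ......
......
......
......
......
##....
.###..
..###.
..####
.####.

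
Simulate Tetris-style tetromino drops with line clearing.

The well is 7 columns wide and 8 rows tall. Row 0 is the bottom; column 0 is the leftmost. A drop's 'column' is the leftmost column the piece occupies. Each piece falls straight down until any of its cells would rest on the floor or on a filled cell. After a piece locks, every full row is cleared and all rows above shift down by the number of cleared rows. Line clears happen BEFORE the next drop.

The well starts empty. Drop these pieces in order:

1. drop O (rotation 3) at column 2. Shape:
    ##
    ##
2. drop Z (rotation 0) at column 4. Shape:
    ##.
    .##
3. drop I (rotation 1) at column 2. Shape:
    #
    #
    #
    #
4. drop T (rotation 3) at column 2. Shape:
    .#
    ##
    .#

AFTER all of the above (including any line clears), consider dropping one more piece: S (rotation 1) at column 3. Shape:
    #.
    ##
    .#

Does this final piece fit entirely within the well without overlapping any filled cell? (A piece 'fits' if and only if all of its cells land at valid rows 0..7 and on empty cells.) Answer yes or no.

Answer: no

Derivation:
Drop 1: O rot3 at col 2 lands with bottom-row=0; cleared 0 line(s) (total 0); column heights now [0 0 2 2 0 0 0], max=2
Drop 2: Z rot0 at col 4 lands with bottom-row=0; cleared 0 line(s) (total 0); column heights now [0 0 2 2 2 2 1], max=2
Drop 3: I rot1 at col 2 lands with bottom-row=2; cleared 0 line(s) (total 0); column heights now [0 0 6 2 2 2 1], max=6
Drop 4: T rot3 at col 2 lands with bottom-row=5; cleared 0 line(s) (total 0); column heights now [0 0 7 8 2 2 1], max=8
Test piece S rot1 at col 3 (width 2): heights before test = [0 0 7 8 2 2 1]; fits = False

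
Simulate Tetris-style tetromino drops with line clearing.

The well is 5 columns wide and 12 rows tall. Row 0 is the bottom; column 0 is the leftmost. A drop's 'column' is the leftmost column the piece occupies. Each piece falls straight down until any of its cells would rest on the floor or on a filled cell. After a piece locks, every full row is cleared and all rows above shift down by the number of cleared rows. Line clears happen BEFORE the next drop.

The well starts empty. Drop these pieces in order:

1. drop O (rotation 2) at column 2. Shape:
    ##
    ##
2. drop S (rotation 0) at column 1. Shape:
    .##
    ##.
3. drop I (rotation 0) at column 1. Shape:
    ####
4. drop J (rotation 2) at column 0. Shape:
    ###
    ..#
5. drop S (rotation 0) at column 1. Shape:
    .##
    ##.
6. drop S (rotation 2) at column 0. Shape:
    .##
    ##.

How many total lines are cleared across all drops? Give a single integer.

Answer: 0

Derivation:
Drop 1: O rot2 at col 2 lands with bottom-row=0; cleared 0 line(s) (total 0); column heights now [0 0 2 2 0], max=2
Drop 2: S rot0 at col 1 lands with bottom-row=2; cleared 0 line(s) (total 0); column heights now [0 3 4 4 0], max=4
Drop 3: I rot0 at col 1 lands with bottom-row=4; cleared 0 line(s) (total 0); column heights now [0 5 5 5 5], max=5
Drop 4: J rot2 at col 0 lands with bottom-row=5; cleared 0 line(s) (total 0); column heights now [7 7 7 5 5], max=7
Drop 5: S rot0 at col 1 lands with bottom-row=7; cleared 0 line(s) (total 0); column heights now [7 8 9 9 5], max=9
Drop 6: S rot2 at col 0 lands with bottom-row=8; cleared 0 line(s) (total 0); column heights now [9 10 10 9 5], max=10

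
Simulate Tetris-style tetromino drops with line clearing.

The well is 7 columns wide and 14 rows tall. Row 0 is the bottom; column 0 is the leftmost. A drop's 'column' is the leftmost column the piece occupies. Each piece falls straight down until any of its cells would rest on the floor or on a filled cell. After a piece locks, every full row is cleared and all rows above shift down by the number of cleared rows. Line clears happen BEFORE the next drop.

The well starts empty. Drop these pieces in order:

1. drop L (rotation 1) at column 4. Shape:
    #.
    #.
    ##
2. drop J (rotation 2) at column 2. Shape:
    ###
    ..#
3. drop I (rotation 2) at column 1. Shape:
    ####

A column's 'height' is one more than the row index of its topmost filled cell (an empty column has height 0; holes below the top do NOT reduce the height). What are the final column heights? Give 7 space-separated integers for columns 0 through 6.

Drop 1: L rot1 at col 4 lands with bottom-row=0; cleared 0 line(s) (total 0); column heights now [0 0 0 0 3 1 0], max=3
Drop 2: J rot2 at col 2 lands with bottom-row=3; cleared 0 line(s) (total 0); column heights now [0 0 5 5 5 1 0], max=5
Drop 3: I rot2 at col 1 lands with bottom-row=5; cleared 0 line(s) (total 0); column heights now [0 6 6 6 6 1 0], max=6

Answer: 0 6 6 6 6 1 0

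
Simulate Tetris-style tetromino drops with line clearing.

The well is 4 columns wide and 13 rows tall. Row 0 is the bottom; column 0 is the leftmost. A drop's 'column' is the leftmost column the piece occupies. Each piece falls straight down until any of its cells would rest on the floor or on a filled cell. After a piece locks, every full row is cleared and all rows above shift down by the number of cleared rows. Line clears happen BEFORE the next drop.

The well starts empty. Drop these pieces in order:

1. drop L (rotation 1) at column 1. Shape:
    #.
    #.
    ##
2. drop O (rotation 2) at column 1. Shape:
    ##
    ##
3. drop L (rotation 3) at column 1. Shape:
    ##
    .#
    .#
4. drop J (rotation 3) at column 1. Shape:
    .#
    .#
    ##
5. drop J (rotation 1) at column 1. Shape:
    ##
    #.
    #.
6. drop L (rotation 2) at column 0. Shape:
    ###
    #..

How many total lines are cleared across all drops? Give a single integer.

Answer: 0

Derivation:
Drop 1: L rot1 at col 1 lands with bottom-row=0; cleared 0 line(s) (total 0); column heights now [0 3 1 0], max=3
Drop 2: O rot2 at col 1 lands with bottom-row=3; cleared 0 line(s) (total 0); column heights now [0 5 5 0], max=5
Drop 3: L rot3 at col 1 lands with bottom-row=5; cleared 0 line(s) (total 0); column heights now [0 8 8 0], max=8
Drop 4: J rot3 at col 1 lands with bottom-row=8; cleared 0 line(s) (total 0); column heights now [0 9 11 0], max=11
Drop 5: J rot1 at col 1 lands with bottom-row=9; cleared 0 line(s) (total 0); column heights now [0 12 12 0], max=12
Drop 6: L rot2 at col 0 lands with bottom-row=11; cleared 0 line(s) (total 0); column heights now [13 13 13 0], max=13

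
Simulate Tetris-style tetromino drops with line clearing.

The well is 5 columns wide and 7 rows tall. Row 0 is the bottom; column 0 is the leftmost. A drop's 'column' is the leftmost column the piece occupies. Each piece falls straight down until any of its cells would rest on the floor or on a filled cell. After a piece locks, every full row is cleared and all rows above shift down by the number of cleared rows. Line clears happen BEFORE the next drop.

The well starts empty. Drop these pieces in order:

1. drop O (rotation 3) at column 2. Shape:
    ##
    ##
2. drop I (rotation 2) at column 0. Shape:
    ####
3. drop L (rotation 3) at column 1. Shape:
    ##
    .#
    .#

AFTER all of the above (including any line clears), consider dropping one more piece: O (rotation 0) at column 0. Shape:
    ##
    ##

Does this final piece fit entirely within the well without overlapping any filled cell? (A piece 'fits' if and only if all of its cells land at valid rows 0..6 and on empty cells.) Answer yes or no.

Answer: no

Derivation:
Drop 1: O rot3 at col 2 lands with bottom-row=0; cleared 0 line(s) (total 0); column heights now [0 0 2 2 0], max=2
Drop 2: I rot2 at col 0 lands with bottom-row=2; cleared 0 line(s) (total 0); column heights now [3 3 3 3 0], max=3
Drop 3: L rot3 at col 1 lands with bottom-row=3; cleared 0 line(s) (total 0); column heights now [3 6 6 3 0], max=6
Test piece O rot0 at col 0 (width 2): heights before test = [3 6 6 3 0]; fits = False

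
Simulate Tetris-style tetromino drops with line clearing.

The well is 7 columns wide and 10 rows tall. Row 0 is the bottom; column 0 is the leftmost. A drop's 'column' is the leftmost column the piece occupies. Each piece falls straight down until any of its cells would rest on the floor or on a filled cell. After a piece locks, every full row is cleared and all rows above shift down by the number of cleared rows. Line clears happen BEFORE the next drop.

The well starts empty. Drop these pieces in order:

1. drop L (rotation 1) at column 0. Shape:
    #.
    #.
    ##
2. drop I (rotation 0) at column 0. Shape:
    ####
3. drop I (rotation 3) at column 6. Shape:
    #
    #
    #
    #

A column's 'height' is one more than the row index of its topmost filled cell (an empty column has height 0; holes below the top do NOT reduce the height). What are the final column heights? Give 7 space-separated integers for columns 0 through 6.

Answer: 4 4 4 4 0 0 4

Derivation:
Drop 1: L rot1 at col 0 lands with bottom-row=0; cleared 0 line(s) (total 0); column heights now [3 1 0 0 0 0 0], max=3
Drop 2: I rot0 at col 0 lands with bottom-row=3; cleared 0 line(s) (total 0); column heights now [4 4 4 4 0 0 0], max=4
Drop 3: I rot3 at col 6 lands with bottom-row=0; cleared 0 line(s) (total 0); column heights now [4 4 4 4 0 0 4], max=4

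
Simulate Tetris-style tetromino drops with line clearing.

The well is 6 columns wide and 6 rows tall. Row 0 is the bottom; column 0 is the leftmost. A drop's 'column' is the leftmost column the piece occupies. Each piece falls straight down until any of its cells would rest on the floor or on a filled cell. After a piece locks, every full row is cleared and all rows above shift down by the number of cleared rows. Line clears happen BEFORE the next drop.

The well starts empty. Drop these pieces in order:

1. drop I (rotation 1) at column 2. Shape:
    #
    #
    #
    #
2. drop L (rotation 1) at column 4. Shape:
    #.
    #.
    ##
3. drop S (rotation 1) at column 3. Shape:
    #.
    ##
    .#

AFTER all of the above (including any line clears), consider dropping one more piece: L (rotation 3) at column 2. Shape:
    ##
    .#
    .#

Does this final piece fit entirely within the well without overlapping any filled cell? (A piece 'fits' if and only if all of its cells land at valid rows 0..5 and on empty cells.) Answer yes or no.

Answer: no

Derivation:
Drop 1: I rot1 at col 2 lands with bottom-row=0; cleared 0 line(s) (total 0); column heights now [0 0 4 0 0 0], max=4
Drop 2: L rot1 at col 4 lands with bottom-row=0; cleared 0 line(s) (total 0); column heights now [0 0 4 0 3 1], max=4
Drop 3: S rot1 at col 3 lands with bottom-row=3; cleared 0 line(s) (total 0); column heights now [0 0 4 6 5 1], max=6
Test piece L rot3 at col 2 (width 2): heights before test = [0 0 4 6 5 1]; fits = False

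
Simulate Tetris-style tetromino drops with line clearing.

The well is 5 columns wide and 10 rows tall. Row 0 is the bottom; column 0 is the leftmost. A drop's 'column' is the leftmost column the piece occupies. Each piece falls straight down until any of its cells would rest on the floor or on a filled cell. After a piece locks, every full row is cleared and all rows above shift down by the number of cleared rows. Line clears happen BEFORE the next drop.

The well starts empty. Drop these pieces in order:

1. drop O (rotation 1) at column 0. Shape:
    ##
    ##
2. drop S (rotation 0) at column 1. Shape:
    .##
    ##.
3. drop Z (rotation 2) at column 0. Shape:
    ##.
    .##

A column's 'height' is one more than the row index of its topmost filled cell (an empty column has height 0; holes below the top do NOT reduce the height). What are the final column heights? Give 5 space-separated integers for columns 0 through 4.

Answer: 6 6 5 4 0

Derivation:
Drop 1: O rot1 at col 0 lands with bottom-row=0; cleared 0 line(s) (total 0); column heights now [2 2 0 0 0], max=2
Drop 2: S rot0 at col 1 lands with bottom-row=2; cleared 0 line(s) (total 0); column heights now [2 3 4 4 0], max=4
Drop 3: Z rot2 at col 0 lands with bottom-row=4; cleared 0 line(s) (total 0); column heights now [6 6 5 4 0], max=6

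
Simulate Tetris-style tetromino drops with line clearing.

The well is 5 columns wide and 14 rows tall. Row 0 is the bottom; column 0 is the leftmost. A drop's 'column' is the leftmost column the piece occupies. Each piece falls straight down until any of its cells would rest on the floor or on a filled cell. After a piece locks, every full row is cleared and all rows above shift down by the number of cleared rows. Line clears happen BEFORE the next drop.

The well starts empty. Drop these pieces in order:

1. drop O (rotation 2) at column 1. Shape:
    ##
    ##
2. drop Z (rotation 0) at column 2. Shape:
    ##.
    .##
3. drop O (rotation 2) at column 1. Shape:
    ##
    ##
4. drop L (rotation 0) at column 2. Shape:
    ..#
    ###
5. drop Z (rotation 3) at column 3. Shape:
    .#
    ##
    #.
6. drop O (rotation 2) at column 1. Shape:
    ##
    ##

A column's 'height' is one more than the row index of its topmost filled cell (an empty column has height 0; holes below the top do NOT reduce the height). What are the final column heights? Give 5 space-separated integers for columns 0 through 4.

Drop 1: O rot2 at col 1 lands with bottom-row=0; cleared 0 line(s) (total 0); column heights now [0 2 2 0 0], max=2
Drop 2: Z rot0 at col 2 lands with bottom-row=1; cleared 0 line(s) (total 0); column heights now [0 2 3 3 2], max=3
Drop 3: O rot2 at col 1 lands with bottom-row=3; cleared 0 line(s) (total 0); column heights now [0 5 5 3 2], max=5
Drop 4: L rot0 at col 2 lands with bottom-row=5; cleared 0 line(s) (total 0); column heights now [0 5 6 6 7], max=7
Drop 5: Z rot3 at col 3 lands with bottom-row=6; cleared 0 line(s) (total 0); column heights now [0 5 6 8 9], max=9
Drop 6: O rot2 at col 1 lands with bottom-row=6; cleared 0 line(s) (total 0); column heights now [0 8 8 8 9], max=9

Answer: 0 8 8 8 9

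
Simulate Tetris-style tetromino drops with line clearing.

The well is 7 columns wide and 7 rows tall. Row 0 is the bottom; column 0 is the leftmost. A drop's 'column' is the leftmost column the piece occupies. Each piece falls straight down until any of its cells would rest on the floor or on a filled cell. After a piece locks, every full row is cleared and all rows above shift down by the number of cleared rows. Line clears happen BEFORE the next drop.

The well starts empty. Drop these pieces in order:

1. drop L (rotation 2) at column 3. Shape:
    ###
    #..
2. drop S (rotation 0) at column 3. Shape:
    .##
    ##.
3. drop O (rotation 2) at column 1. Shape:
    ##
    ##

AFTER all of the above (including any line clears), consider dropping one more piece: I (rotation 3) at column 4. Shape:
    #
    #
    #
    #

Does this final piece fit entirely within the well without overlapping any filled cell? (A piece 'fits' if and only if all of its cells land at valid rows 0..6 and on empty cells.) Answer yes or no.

Answer: no

Derivation:
Drop 1: L rot2 at col 3 lands with bottom-row=0; cleared 0 line(s) (total 0); column heights now [0 0 0 2 2 2 0], max=2
Drop 2: S rot0 at col 3 lands with bottom-row=2; cleared 0 line(s) (total 0); column heights now [0 0 0 3 4 4 0], max=4
Drop 3: O rot2 at col 1 lands with bottom-row=0; cleared 0 line(s) (total 0); column heights now [0 2 2 3 4 4 0], max=4
Test piece I rot3 at col 4 (width 1): heights before test = [0 2 2 3 4 4 0]; fits = False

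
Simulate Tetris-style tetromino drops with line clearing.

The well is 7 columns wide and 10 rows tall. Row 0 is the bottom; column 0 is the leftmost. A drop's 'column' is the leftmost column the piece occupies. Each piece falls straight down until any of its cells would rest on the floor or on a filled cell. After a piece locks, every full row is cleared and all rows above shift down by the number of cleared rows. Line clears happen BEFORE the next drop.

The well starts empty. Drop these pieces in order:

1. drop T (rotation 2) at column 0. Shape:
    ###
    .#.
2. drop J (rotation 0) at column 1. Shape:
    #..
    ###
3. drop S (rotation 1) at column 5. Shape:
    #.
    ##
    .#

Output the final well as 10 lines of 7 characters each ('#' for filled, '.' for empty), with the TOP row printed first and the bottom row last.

Answer: .......
.......
.......
.......
.......
.......
.#.....
.###.#.
###..##
.#....#

Derivation:
Drop 1: T rot2 at col 0 lands with bottom-row=0; cleared 0 line(s) (total 0); column heights now [2 2 2 0 0 0 0], max=2
Drop 2: J rot0 at col 1 lands with bottom-row=2; cleared 0 line(s) (total 0); column heights now [2 4 3 3 0 0 0], max=4
Drop 3: S rot1 at col 5 lands with bottom-row=0; cleared 0 line(s) (total 0); column heights now [2 4 3 3 0 3 2], max=4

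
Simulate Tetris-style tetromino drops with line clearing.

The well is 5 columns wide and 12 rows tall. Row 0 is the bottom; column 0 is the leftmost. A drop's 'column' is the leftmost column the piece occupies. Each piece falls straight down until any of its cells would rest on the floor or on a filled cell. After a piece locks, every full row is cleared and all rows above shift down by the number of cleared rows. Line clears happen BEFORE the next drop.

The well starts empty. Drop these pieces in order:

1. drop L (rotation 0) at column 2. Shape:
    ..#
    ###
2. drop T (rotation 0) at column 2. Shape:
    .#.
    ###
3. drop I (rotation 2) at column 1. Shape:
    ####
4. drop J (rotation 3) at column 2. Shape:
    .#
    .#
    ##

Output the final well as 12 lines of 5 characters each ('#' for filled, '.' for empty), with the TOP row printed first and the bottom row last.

Answer: .....
.....
.....
.....
...#.
...#.
..##.
.####
...#.
..###
....#
..###

Derivation:
Drop 1: L rot0 at col 2 lands with bottom-row=0; cleared 0 line(s) (total 0); column heights now [0 0 1 1 2], max=2
Drop 2: T rot0 at col 2 lands with bottom-row=2; cleared 0 line(s) (total 0); column heights now [0 0 3 4 3], max=4
Drop 3: I rot2 at col 1 lands with bottom-row=4; cleared 0 line(s) (total 0); column heights now [0 5 5 5 5], max=5
Drop 4: J rot3 at col 2 lands with bottom-row=5; cleared 0 line(s) (total 0); column heights now [0 5 6 8 5], max=8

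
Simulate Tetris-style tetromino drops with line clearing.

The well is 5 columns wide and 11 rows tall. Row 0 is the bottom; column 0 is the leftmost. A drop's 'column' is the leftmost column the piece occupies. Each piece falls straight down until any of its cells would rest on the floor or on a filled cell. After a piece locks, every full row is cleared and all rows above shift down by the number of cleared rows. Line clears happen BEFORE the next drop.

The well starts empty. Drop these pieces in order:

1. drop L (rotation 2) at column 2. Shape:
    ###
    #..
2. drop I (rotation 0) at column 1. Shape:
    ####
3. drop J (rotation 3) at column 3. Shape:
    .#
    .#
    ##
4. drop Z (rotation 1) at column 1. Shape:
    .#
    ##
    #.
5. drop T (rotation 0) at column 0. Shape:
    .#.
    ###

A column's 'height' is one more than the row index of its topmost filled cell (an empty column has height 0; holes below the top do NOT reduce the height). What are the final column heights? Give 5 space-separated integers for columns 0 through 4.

Answer: 7 8 7 4 6

Derivation:
Drop 1: L rot2 at col 2 lands with bottom-row=0; cleared 0 line(s) (total 0); column heights now [0 0 2 2 2], max=2
Drop 2: I rot0 at col 1 lands with bottom-row=2; cleared 0 line(s) (total 0); column heights now [0 3 3 3 3], max=3
Drop 3: J rot3 at col 3 lands with bottom-row=3; cleared 0 line(s) (total 0); column heights now [0 3 3 4 6], max=6
Drop 4: Z rot1 at col 1 lands with bottom-row=3; cleared 0 line(s) (total 0); column heights now [0 5 6 4 6], max=6
Drop 5: T rot0 at col 0 lands with bottom-row=6; cleared 0 line(s) (total 0); column heights now [7 8 7 4 6], max=8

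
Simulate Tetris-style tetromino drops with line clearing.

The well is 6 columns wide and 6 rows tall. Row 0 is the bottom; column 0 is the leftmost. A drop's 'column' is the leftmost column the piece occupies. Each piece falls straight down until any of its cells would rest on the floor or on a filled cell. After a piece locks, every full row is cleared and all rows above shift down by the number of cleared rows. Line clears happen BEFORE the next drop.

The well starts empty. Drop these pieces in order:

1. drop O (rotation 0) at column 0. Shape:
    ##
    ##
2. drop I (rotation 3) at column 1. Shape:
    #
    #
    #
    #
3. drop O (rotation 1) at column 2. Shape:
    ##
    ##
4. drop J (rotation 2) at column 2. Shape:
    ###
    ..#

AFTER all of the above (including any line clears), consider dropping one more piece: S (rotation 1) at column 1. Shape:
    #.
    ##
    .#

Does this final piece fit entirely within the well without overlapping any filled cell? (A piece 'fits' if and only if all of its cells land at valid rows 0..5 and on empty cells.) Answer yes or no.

Drop 1: O rot0 at col 0 lands with bottom-row=0; cleared 0 line(s) (total 0); column heights now [2 2 0 0 0 0], max=2
Drop 2: I rot3 at col 1 lands with bottom-row=2; cleared 0 line(s) (total 0); column heights now [2 6 0 0 0 0], max=6
Drop 3: O rot1 at col 2 lands with bottom-row=0; cleared 0 line(s) (total 0); column heights now [2 6 2 2 0 0], max=6
Drop 4: J rot2 at col 2 lands with bottom-row=1; cleared 0 line(s) (total 0); column heights now [2 6 3 3 3 0], max=6
Test piece S rot1 at col 1 (width 2): heights before test = [2 6 3 3 3 0]; fits = False

Answer: no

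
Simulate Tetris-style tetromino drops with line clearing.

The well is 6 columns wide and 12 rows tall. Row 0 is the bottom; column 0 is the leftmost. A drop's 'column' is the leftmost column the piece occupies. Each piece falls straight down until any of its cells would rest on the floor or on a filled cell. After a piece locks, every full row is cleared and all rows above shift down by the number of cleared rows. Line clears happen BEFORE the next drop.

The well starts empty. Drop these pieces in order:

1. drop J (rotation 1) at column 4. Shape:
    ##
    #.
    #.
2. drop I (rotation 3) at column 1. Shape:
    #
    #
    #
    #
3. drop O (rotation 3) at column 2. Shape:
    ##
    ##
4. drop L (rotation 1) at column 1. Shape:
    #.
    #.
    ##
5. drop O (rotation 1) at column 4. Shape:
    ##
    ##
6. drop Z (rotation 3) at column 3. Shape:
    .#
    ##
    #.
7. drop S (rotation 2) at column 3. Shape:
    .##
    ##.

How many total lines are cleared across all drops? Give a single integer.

Drop 1: J rot1 at col 4 lands with bottom-row=0; cleared 0 line(s) (total 0); column heights now [0 0 0 0 3 3], max=3
Drop 2: I rot3 at col 1 lands with bottom-row=0; cleared 0 line(s) (total 0); column heights now [0 4 0 0 3 3], max=4
Drop 3: O rot3 at col 2 lands with bottom-row=0; cleared 0 line(s) (total 0); column heights now [0 4 2 2 3 3], max=4
Drop 4: L rot1 at col 1 lands with bottom-row=4; cleared 0 line(s) (total 0); column heights now [0 7 5 2 3 3], max=7
Drop 5: O rot1 at col 4 lands with bottom-row=3; cleared 0 line(s) (total 0); column heights now [0 7 5 2 5 5], max=7
Drop 6: Z rot3 at col 3 lands with bottom-row=4; cleared 0 line(s) (total 0); column heights now [0 7 5 6 7 5], max=7
Drop 7: S rot2 at col 3 lands with bottom-row=7; cleared 0 line(s) (total 0); column heights now [0 7 5 8 9 9], max=9

Answer: 0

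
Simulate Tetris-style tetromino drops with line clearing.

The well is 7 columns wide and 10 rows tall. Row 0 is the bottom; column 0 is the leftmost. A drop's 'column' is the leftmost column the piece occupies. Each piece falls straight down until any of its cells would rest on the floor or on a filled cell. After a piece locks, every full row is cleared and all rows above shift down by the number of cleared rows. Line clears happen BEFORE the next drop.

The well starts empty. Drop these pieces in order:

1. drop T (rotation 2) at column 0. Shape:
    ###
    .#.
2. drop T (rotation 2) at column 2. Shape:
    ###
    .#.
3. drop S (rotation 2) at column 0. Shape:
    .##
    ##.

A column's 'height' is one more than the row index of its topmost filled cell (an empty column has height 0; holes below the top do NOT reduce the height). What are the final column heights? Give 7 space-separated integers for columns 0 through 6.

Drop 1: T rot2 at col 0 lands with bottom-row=0; cleared 0 line(s) (total 0); column heights now [2 2 2 0 0 0 0], max=2
Drop 2: T rot2 at col 2 lands with bottom-row=1; cleared 0 line(s) (total 0); column heights now [2 2 3 3 3 0 0], max=3
Drop 3: S rot2 at col 0 lands with bottom-row=2; cleared 0 line(s) (total 0); column heights now [3 4 4 3 3 0 0], max=4

Answer: 3 4 4 3 3 0 0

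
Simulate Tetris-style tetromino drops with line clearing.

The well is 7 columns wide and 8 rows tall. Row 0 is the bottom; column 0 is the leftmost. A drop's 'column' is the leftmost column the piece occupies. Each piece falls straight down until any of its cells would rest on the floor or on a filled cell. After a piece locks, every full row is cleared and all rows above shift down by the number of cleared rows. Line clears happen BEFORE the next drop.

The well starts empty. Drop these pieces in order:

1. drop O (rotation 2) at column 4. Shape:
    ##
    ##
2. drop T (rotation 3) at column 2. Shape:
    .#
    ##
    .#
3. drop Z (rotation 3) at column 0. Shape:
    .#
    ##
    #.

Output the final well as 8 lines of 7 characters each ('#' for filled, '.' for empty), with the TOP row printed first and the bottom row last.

Drop 1: O rot2 at col 4 lands with bottom-row=0; cleared 0 line(s) (total 0); column heights now [0 0 0 0 2 2 0], max=2
Drop 2: T rot3 at col 2 lands with bottom-row=0; cleared 0 line(s) (total 0); column heights now [0 0 2 3 2 2 0], max=3
Drop 3: Z rot3 at col 0 lands with bottom-row=0; cleared 0 line(s) (total 0); column heights now [2 3 2 3 2 2 0], max=3

Answer: .......
.......
.......
.......
.......
.#.#...
######.
#..###.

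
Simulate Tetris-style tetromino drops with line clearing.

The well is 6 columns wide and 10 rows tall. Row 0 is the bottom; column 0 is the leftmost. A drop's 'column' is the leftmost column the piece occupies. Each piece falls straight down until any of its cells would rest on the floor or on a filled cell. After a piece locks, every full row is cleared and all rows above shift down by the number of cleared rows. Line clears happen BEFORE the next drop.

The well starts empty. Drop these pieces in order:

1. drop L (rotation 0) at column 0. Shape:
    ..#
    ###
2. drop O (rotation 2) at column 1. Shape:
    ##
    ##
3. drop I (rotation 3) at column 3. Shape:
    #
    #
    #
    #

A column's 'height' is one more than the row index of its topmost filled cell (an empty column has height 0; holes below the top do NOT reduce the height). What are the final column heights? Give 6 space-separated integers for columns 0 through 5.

Answer: 1 4 4 4 0 0

Derivation:
Drop 1: L rot0 at col 0 lands with bottom-row=0; cleared 0 line(s) (total 0); column heights now [1 1 2 0 0 0], max=2
Drop 2: O rot2 at col 1 lands with bottom-row=2; cleared 0 line(s) (total 0); column heights now [1 4 4 0 0 0], max=4
Drop 3: I rot3 at col 3 lands with bottom-row=0; cleared 0 line(s) (total 0); column heights now [1 4 4 4 0 0], max=4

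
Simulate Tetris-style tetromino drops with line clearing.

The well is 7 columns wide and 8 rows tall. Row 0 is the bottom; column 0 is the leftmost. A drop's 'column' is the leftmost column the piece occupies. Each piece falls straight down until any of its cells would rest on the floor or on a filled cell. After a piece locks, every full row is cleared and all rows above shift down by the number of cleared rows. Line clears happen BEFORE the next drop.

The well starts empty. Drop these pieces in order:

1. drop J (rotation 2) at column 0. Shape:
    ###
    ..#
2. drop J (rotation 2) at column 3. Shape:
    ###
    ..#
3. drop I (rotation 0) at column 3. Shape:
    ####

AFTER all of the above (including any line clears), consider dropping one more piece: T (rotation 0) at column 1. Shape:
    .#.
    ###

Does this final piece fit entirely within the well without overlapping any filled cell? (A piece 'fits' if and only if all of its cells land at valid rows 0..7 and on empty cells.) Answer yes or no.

Answer: yes

Derivation:
Drop 1: J rot2 at col 0 lands with bottom-row=0; cleared 0 line(s) (total 0); column heights now [2 2 2 0 0 0 0], max=2
Drop 2: J rot2 at col 3 lands with bottom-row=0; cleared 0 line(s) (total 0); column heights now [2 2 2 2 2 2 0], max=2
Drop 3: I rot0 at col 3 lands with bottom-row=2; cleared 0 line(s) (total 0); column heights now [2 2 2 3 3 3 3], max=3
Test piece T rot0 at col 1 (width 3): heights before test = [2 2 2 3 3 3 3]; fits = True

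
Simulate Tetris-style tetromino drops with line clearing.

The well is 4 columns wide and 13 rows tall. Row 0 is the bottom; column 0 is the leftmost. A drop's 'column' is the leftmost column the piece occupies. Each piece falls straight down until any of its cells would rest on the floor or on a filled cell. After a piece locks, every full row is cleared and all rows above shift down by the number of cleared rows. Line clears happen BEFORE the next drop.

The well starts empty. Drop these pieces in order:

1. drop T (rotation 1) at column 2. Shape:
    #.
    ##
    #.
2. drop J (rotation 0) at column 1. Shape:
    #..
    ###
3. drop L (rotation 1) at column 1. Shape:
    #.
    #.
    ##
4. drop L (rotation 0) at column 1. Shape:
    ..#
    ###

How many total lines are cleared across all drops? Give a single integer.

Answer: 0

Derivation:
Drop 1: T rot1 at col 2 lands with bottom-row=0; cleared 0 line(s) (total 0); column heights now [0 0 3 2], max=3
Drop 2: J rot0 at col 1 lands with bottom-row=3; cleared 0 line(s) (total 0); column heights now [0 5 4 4], max=5
Drop 3: L rot1 at col 1 lands with bottom-row=5; cleared 0 line(s) (total 0); column heights now [0 8 6 4], max=8
Drop 4: L rot0 at col 1 lands with bottom-row=8; cleared 0 line(s) (total 0); column heights now [0 9 9 10], max=10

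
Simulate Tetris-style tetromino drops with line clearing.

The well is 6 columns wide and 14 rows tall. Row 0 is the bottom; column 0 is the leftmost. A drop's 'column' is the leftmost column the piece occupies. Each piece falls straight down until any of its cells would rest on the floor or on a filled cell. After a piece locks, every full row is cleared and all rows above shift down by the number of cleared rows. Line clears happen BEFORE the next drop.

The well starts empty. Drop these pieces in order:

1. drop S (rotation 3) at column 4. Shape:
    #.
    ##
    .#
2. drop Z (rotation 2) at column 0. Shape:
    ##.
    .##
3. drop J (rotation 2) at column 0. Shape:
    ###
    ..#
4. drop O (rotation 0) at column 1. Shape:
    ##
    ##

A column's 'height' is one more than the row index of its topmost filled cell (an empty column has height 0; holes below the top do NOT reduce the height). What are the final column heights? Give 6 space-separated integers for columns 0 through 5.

Answer: 3 5 5 0 3 2

Derivation:
Drop 1: S rot3 at col 4 lands with bottom-row=0; cleared 0 line(s) (total 0); column heights now [0 0 0 0 3 2], max=3
Drop 2: Z rot2 at col 0 lands with bottom-row=0; cleared 0 line(s) (total 0); column heights now [2 2 1 0 3 2], max=3
Drop 3: J rot2 at col 0 lands with bottom-row=1; cleared 0 line(s) (total 0); column heights now [3 3 3 0 3 2], max=3
Drop 4: O rot0 at col 1 lands with bottom-row=3; cleared 0 line(s) (total 0); column heights now [3 5 5 0 3 2], max=5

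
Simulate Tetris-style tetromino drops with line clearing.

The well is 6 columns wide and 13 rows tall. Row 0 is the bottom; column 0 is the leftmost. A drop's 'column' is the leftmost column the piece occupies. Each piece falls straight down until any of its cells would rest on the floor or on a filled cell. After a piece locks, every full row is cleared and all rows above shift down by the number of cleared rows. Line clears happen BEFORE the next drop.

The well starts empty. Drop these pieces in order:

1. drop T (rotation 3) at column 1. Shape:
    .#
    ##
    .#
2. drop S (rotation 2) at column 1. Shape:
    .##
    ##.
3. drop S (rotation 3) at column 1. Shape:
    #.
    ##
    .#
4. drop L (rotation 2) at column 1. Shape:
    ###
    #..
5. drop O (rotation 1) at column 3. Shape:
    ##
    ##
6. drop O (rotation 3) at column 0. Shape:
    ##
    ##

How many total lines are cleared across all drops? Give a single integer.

Drop 1: T rot3 at col 1 lands with bottom-row=0; cleared 0 line(s) (total 0); column heights now [0 2 3 0 0 0], max=3
Drop 2: S rot2 at col 1 lands with bottom-row=3; cleared 0 line(s) (total 0); column heights now [0 4 5 5 0 0], max=5
Drop 3: S rot3 at col 1 lands with bottom-row=5; cleared 0 line(s) (total 0); column heights now [0 8 7 5 0 0], max=8
Drop 4: L rot2 at col 1 lands with bottom-row=8; cleared 0 line(s) (total 0); column heights now [0 10 10 10 0 0], max=10
Drop 5: O rot1 at col 3 lands with bottom-row=10; cleared 0 line(s) (total 0); column heights now [0 10 10 12 12 0], max=12
Drop 6: O rot3 at col 0 lands with bottom-row=10; cleared 0 line(s) (total 0); column heights now [12 12 10 12 12 0], max=12

Answer: 0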